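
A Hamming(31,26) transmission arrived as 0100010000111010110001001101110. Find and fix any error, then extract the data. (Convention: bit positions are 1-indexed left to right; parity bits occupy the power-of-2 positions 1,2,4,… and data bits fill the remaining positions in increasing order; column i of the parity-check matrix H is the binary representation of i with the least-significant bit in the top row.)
Syndrome s = H · r^T (mod 2), r = 0100010000111010110001001101110:
  s[0] = (1010101010101010101010101010101)·(0100010000111010110001001101110) mod 2 = 0+0+0+0+0+0+0+0+0+0+1+0+1+0+1+0+1+0+0+0+0+0+0+0+1+0+0+0+1+0+0 mod 2 = 0
  s[1] = (0110011001100110011001100110011)·(0100010000111010110001001101110) mod 2 = 0+1+0+0+0+1+0+0+0+0+1+0+0+0+1+0+0+1+0+0+0+1+0+0+0+1+0+0+0+1+0 mod 2 = 0
  s[2] = (0001111000011110000111100001111)·(0100010000111010110001001101110) mod 2 = 0+0+0+0+0+1+0+0+0+0+0+1+1+0+1+0+0+0+0+0+0+1+0+0+0+0+0+1+1+1+0 mod 2 = 0
  s[3] = (0000000111111110000000011111111)·(0100010000111010110001001101110) mod 2 = 0+0+0+0+0+0+0+0+0+0+1+1+1+0+1+0+0+0+0+0+0+0+0+0+1+1+0+1+1+1+0 mod 2 = 1
  s[4] = (0000000000000001111111111111111)·(0100010000111010110001001101110) mod 2 = 0+0+0+0+0+0+0+0+0+0+0+0+0+0+0+0+1+1+0+0+0+1+0+0+1+1+0+1+1+1+0 mod 2 = 0
Syndrome = 00010
Column 8 of H equals this syndrome → error at bit 8 (1-indexed).
Flip bit 8: 0100010000111010110001001101110 → 0100010100111010110001001101110
Extract data bits at positions {3,5,6,7,9,10,11,12,13,14,15,17,18,19,20,21,22,23,24,25,26,27,28,29,30,31}: 00100011101110001001101110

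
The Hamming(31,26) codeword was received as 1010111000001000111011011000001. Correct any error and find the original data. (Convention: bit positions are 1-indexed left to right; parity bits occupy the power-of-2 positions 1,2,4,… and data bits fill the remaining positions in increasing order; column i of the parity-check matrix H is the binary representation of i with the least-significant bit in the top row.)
Syndrome s = H · r^T (mod 2), r = 1010111000001000111011011000001:
  s[0] = (1010101010101010101010101010101)·(1010111000001000111011011000001) mod 2 = 1+0+1+0+1+0+1+0+0+0+0+0+1+0+0+0+1+0+1+0+1+0+0+0+1+0+0+0+0+0+1 mod 2 = 0
  s[1] = (0110011001100110011001100110011)·(1010111000001000111011011000001) mod 2 = 0+0+1+0+0+1+1+0+0+0+0+0+0+0+0+0+0+1+1+0+0+1+0+0+0+0+0+0+0+0+1 mod 2 = 1
  s[2] = (0001111000011110000111100001111)·(1010111000001000111011011000001) mod 2 = 0+0+0+0+1+1+1+0+0+0+0+0+1+0+0+0+0+0+0+0+1+1+0+0+0+0+0+0+0+0+1 mod 2 = 1
  s[3] = (0000000111111110000000011111111)·(1010111000001000111011011000001) mod 2 = 0+0+0+0+0+0+0+0+0+0+0+0+1+0+0+0+0+0+0+0+0+0+0+1+1+0+0+0+0+0+1 mod 2 = 0
  s[4] = (0000000000000001111111111111111)·(1010111000001000111011011000001) mod 2 = 0+0+0+0+0+0+0+0+0+0+0+0+0+0+0+0+1+1+1+0+1+1+0+1+1+0+0+0+0+0+1 mod 2 = 0
Syndrome = 01100
Column 6 of H equals this syndrome → error at bit 6 (1-indexed).
Flip bit 6: 1010111000001000111011011000001 → 1010101000001000111011011000001
Extract data bits at positions {3,5,6,7,9,10,11,12,13,14,15,17,18,19,20,21,22,23,24,25,26,27,28,29,30,31}: 11010000100111011011000001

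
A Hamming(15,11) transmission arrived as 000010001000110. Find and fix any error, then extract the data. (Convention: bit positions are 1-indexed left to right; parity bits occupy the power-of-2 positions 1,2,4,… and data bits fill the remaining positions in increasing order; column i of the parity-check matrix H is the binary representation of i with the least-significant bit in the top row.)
Syndrome s = H · r^T (mod 2), r = 000010001000110:
  s[0] = (101010101010101)·(000010001000110) mod 2 = 0+0+0+0+1+0+0+0+1+0+0+0+1+0+0 mod 2 = 1
  s[1] = (011001100110011)·(000010001000110) mod 2 = 0+0+0+0+0+0+0+0+0+0+0+0+0+1+0 mod 2 = 1
  s[2] = (000111100001111)·(000010001000110) mod 2 = 0+0+0+0+1+0+0+0+0+0+0+0+1+1+0 mod 2 = 1
  s[3] = (000000011111111)·(000010001000110) mod 2 = 0+0+0+0+0+0+0+0+1+0+0+0+1+1+0 mod 2 = 1
Syndrome = 1111
Column 15 of H equals this syndrome → error at bit 15 (1-indexed).
Flip bit 15: 000010001000110 → 000010001000111
Extract data bits at positions {3,5,6,7,9,10,11,12,13,14,15}: 01001000111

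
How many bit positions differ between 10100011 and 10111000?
XOR = 00011011, count of 1s = 4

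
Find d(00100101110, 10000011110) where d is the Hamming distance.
XOR = 10100110000, count of 1s = 4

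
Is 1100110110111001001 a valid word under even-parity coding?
Sum of all bits: 1+1+0+0+1+1+0+1+1+0+1+1+1+0+0+1+0+0+1 = 11; 11 mod 2 = 1. Result is 1 → parity error detected.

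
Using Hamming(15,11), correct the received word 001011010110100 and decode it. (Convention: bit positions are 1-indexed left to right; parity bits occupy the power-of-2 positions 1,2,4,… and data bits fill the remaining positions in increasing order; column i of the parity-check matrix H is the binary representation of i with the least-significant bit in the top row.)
Syndrome s = H · r^T (mod 2), r = 001011010110100:
  s[0] = (101010101010101)·(001011010110100) mod 2 = 0+0+1+0+1+0+0+0+0+0+1+0+1+0+0 mod 2 = 0
  s[1] = (011001100110011)·(001011010110100) mod 2 = 0+0+1+0+0+1+0+0+0+1+1+0+0+0+0 mod 2 = 0
  s[2] = (000111100001111)·(001011010110100) mod 2 = 0+0+0+0+1+1+0+0+0+0+0+0+1+0+0 mod 2 = 1
  s[3] = (000000011111111)·(001011010110100) mod 2 = 0+0+0+0+0+0+0+1+0+1+1+0+1+0+0 mod 2 = 0
Syndrome = 0010
Column 4 of H equals this syndrome → error at bit 4 (1-indexed).
Flip bit 4: 001011010110100 → 001111010110100
Extract data bits at positions {3,5,6,7,9,10,11,12,13,14,15}: 11100110100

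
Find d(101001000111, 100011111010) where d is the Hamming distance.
XOR = 001010111101, count of 1s = 7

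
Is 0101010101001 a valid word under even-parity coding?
Sum of all bits: 0+1+0+1+0+1+0+1+0+1+0+0+1 = 6; 6 mod 2 = 0. Result is 0 → valid parity.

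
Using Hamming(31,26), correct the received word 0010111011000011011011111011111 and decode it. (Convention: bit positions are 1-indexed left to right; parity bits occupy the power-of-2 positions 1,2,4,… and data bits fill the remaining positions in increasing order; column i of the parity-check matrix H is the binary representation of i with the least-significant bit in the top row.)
Syndrome s = H · r^T (mod 2), r = 0010111011000011011011111011111:
  s[0] = (1010101010101010101010101010101)·(0010111011000011011011111011111) mod 2 = 0+0+1+0+1+0+1+0+1+0+0+0+0+0+1+0+0+0+1+0+1+0+1+0+1+0+1+0+1+0+1 mod 2 = 0
  s[1] = (0110011001100110011001100110011)·(0010111011000011011011111011111) mod 2 = 0+0+1+0+0+1+1+0+0+1+0+0+0+0+1+0+0+1+1+0+0+1+1+0+0+0+1+0+0+1+1 mod 2 = 0
  s[2] = (0001111000011110000111100001111)·(0010111011000011011011111011111) mod 2 = 0+0+0+0+1+1+1+0+0+0+0+0+0+0+1+0+0+0+0+0+1+1+1+0+0+0+0+1+1+1+1 mod 2 = 1
  s[3] = (0000000111111110000000011111111)·(0010111011000011011011111011111) mod 2 = 0+0+0+0+0+0+0+0+1+1+0+0+0+0+1+0+0+0+0+0+0+0+0+1+1+0+1+1+1+1+1 mod 2 = 0
  s[4] = (0000000000000001111111111111111)·(0010111011000011011011111011111) mod 2 = 0+0+0+0+0+0+0+0+0+0+0+0+0+0+0+1+0+1+1+0+1+1+1+1+1+0+1+1+1+1+1 mod 2 = 1
Syndrome = 00101
Column 20 of H equals this syndrome → error at bit 20 (1-indexed).
Flip bit 20: 0010111011000011011011111011111 → 0010111011000011011111111011111
Extract data bits at positions {3,5,6,7,9,10,11,12,13,14,15,17,18,19,20,21,22,23,24,25,26,27,28,29,30,31}: 11111100001011111111011111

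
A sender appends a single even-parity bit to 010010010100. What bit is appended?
Sum of data bits: 0+1+0+0+1+0+0+1+0+1+0+0 = 4.
4 mod 2 = 0, so parity bit = 0.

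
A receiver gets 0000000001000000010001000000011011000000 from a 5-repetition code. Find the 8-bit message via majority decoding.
Split into 5-bit blocks and majority-vote each:
  block 1 = 00000: 0 ones, 5 zeros → 0
  block 2 = 00001: 1 ones, 4 zeros → 0
  block 3 = 00000: 0 ones, 5 zeros → 0
  block 4 = 00100: 1 ones, 4 zeros → 0
  block 5 = 01000: 1 ones, 4 zeros → 0
  block 6 = 00001: 1 ones, 4 zeros → 0
  block 7 = 10110: 3 ones, 2 zeros → 1
  block 8 = 00000: 0 ones, 5 zeros → 0
Decoded = 00000010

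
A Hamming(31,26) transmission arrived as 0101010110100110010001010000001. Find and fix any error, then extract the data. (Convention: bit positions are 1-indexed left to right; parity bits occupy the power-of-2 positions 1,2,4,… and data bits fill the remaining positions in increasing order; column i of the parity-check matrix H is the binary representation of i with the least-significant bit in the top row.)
Syndrome s = H · r^T (mod 2), r = 0101010110100110010001010000001:
  s[0] = (1010101010101010101010101010101)·(0101010110100110010001010000001) mod 2 = 0+0+0+0+0+0+0+0+1+0+1+0+0+0+1+0+0+0+0+0+0+0+0+0+0+0+0+0+0+0+1 mod 2 = 0
  s[1] = (0110011001100110011001100110011)·(0101010110100110010001010000001) mod 2 = 0+1+0+0+0+1+0+0+0+0+1+0+0+1+1+0+0+1+0+0+0+1+0+0+0+0+0+0+0+0+1 mod 2 = 0
  s[2] = (0001111000011110000111100001111)·(0101010110100110010001010000001) mod 2 = 0+0+0+1+0+1+0+0+0+0+0+0+0+1+1+0+0+0+0+0+0+1+0+0+0+0+0+0+0+0+1 mod 2 = 0
  s[3] = (0000000111111110000000011111111)·(0101010110100110010001010000001) mod 2 = 0+0+0+0+0+0+0+1+1+0+1+0+0+1+1+0+0+0+0+0+0+0+0+1+0+0+0+0+0+0+1 mod 2 = 1
  s[4] = (0000000000000001111111111111111)·(0101010110100110010001010000001) mod 2 = 0+0+0+0+0+0+0+0+0+0+0+0+0+0+0+0+0+1+0+0+0+1+0+1+0+0+0+0+0+0+1 mod 2 = 0
Syndrome = 00010
Column 8 of H equals this syndrome → error at bit 8 (1-indexed).
Flip bit 8: 0101010110100110010001010000001 → 0101010010100110010001010000001
Extract data bits at positions {3,5,6,7,9,10,11,12,13,14,15,17,18,19,20,21,22,23,24,25,26,27,28,29,30,31}: 00101010011010001010000001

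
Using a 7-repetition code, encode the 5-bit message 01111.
Repeat each bit 7× and concatenate:
0→0000000  1→1111111  1→1111111  1→1111111  1→1111111
Codeword = 00000001111111111111111111111111111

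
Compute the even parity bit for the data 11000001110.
Sum of data bits: 1+1+0+0+0+0+0+1+1+1+0 = 5.
5 mod 2 = 1, so parity bit = 1.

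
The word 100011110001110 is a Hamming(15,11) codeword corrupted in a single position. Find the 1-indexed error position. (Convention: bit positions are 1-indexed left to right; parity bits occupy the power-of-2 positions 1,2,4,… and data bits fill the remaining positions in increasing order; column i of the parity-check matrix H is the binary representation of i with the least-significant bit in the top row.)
Syndrome s = H · r^T (mod 2), r = 100011110001110:
  s[0] = (101010101010101)·(100011110001110) mod 2 = 1+0+0+0+1+0+1+0+0+0+0+0+1+0+0 mod 2 = 0
  s[1] = (011001100110011)·(100011110001110) mod 2 = 0+0+0+0+0+1+1+0+0+0+0+0+0+1+0 mod 2 = 1
  s[2] = (000111100001111)·(100011110001110) mod 2 = 0+0+0+0+1+1+1+0+0+0+0+1+1+1+0 mod 2 = 0
  s[3] = (000000011111111)·(100011110001110) mod 2 = 0+0+0+0+0+0+0+1+0+0+0+1+1+1+0 mod 2 = 0
Syndrome = 0100
Column i of H is the binary representation of i, so the syndrome is the binary index of the flipped bit.
Read s = 0100 with s[0] as LSB: 0·2^0 + 1·2^1 + 0·2^2 + 0·2^3 = 2.
Error is at bit position 2.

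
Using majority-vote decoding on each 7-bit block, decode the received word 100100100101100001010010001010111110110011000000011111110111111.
Split into 7-bit blocks and majority-vote each:
  block 1 = 1001001: 3 ones, 4 zeros → 0
  block 2 = 0010110: 3 ones, 4 zeros → 0
  block 3 = 0001010: 2 ones, 5 zeros → 0
  block 4 = 0100010: 2 ones, 5 zeros → 0
  block 5 = 1011111: 6 ones, 1 zeros → 1
  block 6 = 0110011: 4 ones, 3 zeros → 1
  block 7 = 0000000: 0 ones, 7 zeros → 0
  block 8 = 1111111: 7 ones, 0 zeros → 1
  block 9 = 0111111: 6 ones, 1 zeros → 1
Decoded = 000011011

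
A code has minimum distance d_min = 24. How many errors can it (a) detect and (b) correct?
(a) Detection requires d_min ≥ e+1, so e ≤ d_min − 1 = 23.
(b) Correction requires d_min ≥ 2t+1, so t ≤ ⌊(d_min − 1)/2⌋ = ⌊23/2⌋ = 11.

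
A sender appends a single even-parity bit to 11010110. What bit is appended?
Sum of data bits: 1+1+0+1+0+1+1+0 = 5.
5 mod 2 = 1, so parity bit = 1.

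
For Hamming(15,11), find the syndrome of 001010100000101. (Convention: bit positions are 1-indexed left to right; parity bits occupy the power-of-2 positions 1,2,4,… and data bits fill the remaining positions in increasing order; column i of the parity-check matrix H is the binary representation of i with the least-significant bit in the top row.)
Syndrome s = H · r^T (mod 2), r = 001010100000101:
  s[0] = (101010101010101)·(001010100000101) mod 2 = 0+0+1+0+1+0+1+0+0+0+0+0+1+0+1 mod 2 = 1
  s[1] = (011001100110011)·(001010100000101) mod 2 = 0+0+1+0+0+0+1+0+0+0+0+0+0+0+1 mod 2 = 1
  s[2] = (000111100001111)·(001010100000101) mod 2 = 0+0+0+0+1+0+1+0+0+0+0+0+1+0+1 mod 2 = 0
  s[3] = (000000011111111)·(001010100000101) mod 2 = 0+0+0+0+0+0+0+0+0+0+0+0+1+0+1 mod 2 = 0
Syndrome = 1100
Non-zero syndrome: error at position 3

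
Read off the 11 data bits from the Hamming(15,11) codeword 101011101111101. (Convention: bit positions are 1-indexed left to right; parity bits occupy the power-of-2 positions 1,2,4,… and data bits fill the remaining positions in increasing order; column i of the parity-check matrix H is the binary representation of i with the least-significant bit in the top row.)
Parity bits occupy power-of-2 positions; data bits are at positions {3,5,6,7,9,10,11,12,13,14,15} (1-indexed).
Extract: c[3]=1 c[5]=1 c[6]=1 c[7]=1 c[9]=1 c[10]=1 c[11]=1 c[12]=1 c[13]=1 c[14]=0 c[15]=1
Data = 11111111101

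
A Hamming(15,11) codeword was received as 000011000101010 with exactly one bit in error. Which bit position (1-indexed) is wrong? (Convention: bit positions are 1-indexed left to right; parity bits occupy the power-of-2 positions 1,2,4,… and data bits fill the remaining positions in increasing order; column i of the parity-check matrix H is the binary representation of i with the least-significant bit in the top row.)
Syndrome s = H · r^T (mod 2), r = 000011000101010:
  s[0] = (101010101010101)·(000011000101010) mod 2 = 0+0+0+0+1+0+0+0+0+0+0+0+0+0+0 mod 2 = 1
  s[1] = (011001100110011)·(000011000101010) mod 2 = 0+0+0+0+0+1+0+0+0+1+0+0+0+1+0 mod 2 = 1
  s[2] = (000111100001111)·(000011000101010) mod 2 = 0+0+0+0+1+1+0+0+0+0+0+1+0+1+0 mod 2 = 0
  s[3] = (000000011111111)·(000011000101010) mod 2 = 0+0+0+0+0+0+0+0+0+1+0+1+0+1+0 mod 2 = 1
Syndrome = 1101
Column i of H is the binary representation of i, so the syndrome is the binary index of the flipped bit.
Read s = 1101 with s[0] as LSB: 1·2^0 + 1·2^1 + 0·2^2 + 1·2^3 = 11.
Error is at bit position 11.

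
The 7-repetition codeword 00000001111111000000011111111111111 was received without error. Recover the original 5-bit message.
Split into 7-bit blocks: 0000000 1111111 0000000 1111111 1111111
Data = 01011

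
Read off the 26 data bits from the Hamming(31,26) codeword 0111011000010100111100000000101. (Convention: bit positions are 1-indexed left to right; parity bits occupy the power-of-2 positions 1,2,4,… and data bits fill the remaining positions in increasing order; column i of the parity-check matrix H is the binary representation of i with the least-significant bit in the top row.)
Parity bits occupy power-of-2 positions; data bits are at positions {3,5,6,7,9,10,11,12,13,14,15,17,18,19,20,21,22,23,24,25,26,27,28,29,30,31} (1-indexed).
Extract: c[3]=1 c[5]=0 c[6]=1 c[7]=1 c[9]=0 c[10]=0 c[11]=0 c[12]=1 c[13]=0 c[14]=1 c[15]=0 c[17]=1 c[18]=1 c[19]=1 c[20]=1 c[21]=0 c[22]=0 c[23]=0 c[24]=0 c[25]=0 c[26]=0 c[27]=0 c[28]=0 c[29]=1 c[30]=0 c[31]=1
Data = 10110001010111100000000101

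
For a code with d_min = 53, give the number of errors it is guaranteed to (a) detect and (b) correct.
(a) Detection requires d_min ≥ e+1, so e ≤ d_min − 1 = 52.
(b) Correction requires d_min ≥ 2t+1, so t ≤ ⌊(d_min − 1)/2⌋ = ⌊52/2⌋ = 26.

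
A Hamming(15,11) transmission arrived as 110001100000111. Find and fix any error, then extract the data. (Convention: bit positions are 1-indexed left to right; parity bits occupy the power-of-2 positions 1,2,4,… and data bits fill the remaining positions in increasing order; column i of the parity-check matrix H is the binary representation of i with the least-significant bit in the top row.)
Syndrome s = H · r^T (mod 2), r = 110001100000111:
  s[0] = (101010101010101)·(110001100000111) mod 2 = 1+0+0+0+0+0+1+0+0+0+0+0+1+0+1 mod 2 = 0
  s[1] = (011001100110011)·(110001100000111) mod 2 = 0+1+0+0+0+1+1+0+0+0+0+0+0+1+1 mod 2 = 1
  s[2] = (000111100001111)·(110001100000111) mod 2 = 0+0+0+0+0+1+1+0+0+0+0+0+1+1+1 mod 2 = 1
  s[3] = (000000011111111)·(110001100000111) mod 2 = 0+0+0+0+0+0+0+0+0+0+0+0+1+1+1 mod 2 = 1
Syndrome = 0111
Column 14 of H equals this syndrome → error at bit 14 (1-indexed).
Flip bit 14: 110001100000111 → 110001100000101
Extract data bits at positions {3,5,6,7,9,10,11,12,13,14,15}: 00110000101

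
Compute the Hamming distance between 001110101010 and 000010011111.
XOR = 001100110101, count of 1s = 6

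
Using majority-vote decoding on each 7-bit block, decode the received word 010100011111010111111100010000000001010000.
Split into 7-bit blocks and majority-vote each:
  block 1 = 0101000: 2 ones, 5 zeros → 0
  block 2 = 1111101: 6 ones, 1 zeros → 1
  block 3 = 0111111: 6 ones, 1 zeros → 1
  block 4 = 1000100: 2 ones, 5 zeros → 0
  block 5 = 0000000: 0 ones, 7 zeros → 0
  block 6 = 1010000: 2 ones, 5 zeros → 0
Decoded = 011000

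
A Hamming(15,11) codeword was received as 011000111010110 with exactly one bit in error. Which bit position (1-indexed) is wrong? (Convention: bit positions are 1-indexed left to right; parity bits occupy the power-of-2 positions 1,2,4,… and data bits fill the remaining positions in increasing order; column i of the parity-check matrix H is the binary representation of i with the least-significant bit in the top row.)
Syndrome s = H · r^T (mod 2), r = 011000111010110:
  s[0] = (101010101010101)·(011000111010110) mod 2 = 0+0+1+0+0+0+1+0+1+0+1+0+1+0+0 mod 2 = 1
  s[1] = (011001100110011)·(011000111010110) mod 2 = 0+1+1+0+0+0+1+0+0+0+1+0+0+1+0 mod 2 = 1
  s[2] = (000111100001111)·(011000111010110) mod 2 = 0+0+0+0+0+0+1+0+0+0+0+0+1+1+0 mod 2 = 1
  s[3] = (000000011111111)·(011000111010110) mod 2 = 0+0+0+0+0+0+0+1+1+0+1+0+1+1+0 mod 2 = 1
Syndrome = 1111
Column i of H is the binary representation of i, so the syndrome is the binary index of the flipped bit.
Read s = 1111 with s[0] as LSB: 1·2^0 + 1·2^1 + 1·2^2 + 1·2^3 = 15.
Error is at bit position 15.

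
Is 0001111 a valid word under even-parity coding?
Sum of all bits: 0+0+0+1+1+1+1 = 4; 4 mod 2 = 0. Result is 0 → valid parity.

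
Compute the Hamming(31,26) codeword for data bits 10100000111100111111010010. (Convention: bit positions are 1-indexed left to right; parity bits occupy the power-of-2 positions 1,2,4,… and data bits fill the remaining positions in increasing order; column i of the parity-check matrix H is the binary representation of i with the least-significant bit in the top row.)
Codeword c = d · G (mod 2), d = 10100000111100111111010010:
  c[0] = d·G[:,0] = (10100000111100111111010010)·(11011010101101010101010101) mod 2 = 1+0+0+0+0+0+0+0+1+0+1+1+0+0+0+1+0+1+0+1+0+1+0+0+0+0 mod 2 = 0
  c[1] = d·G[:,1] = (10100000111100111111010010)·(10110110011011001100110011) mod 2 = 1+0+1+0+0+0+0+0+0+1+1+0+0+0+0+0+1+1+0+0+0+1+0+0+1+0 mod 2 = 0
  c[2] = d·G[:,2] = (10100000111100111111010010)·(10000000000000000000000000) mod 2 = 1+0+0+0+0+0+0+0+0+0+0+0+0+0+0+0+0+0+0+0+0+0+0+0+0+0 mod 2 = 1
  c[3] = d·G[:,3] = (10100000111100111111010010)·(01110001111000111100001111) mod 2 = 0+0+1+0+0+0+0+0+1+1+1+0+0+0+1+1+1+1+0+0+0+0+0+0+1+0 mod 2 = 1
  c[4] = d·G[:,4] = (10100000111100111111010010)·(01000000000000000000000000) mod 2 = 0+0+0+0+0+0+0+0+0+0+0+0+0+0+0+0+0+0+0+0+0+0+0+0+0+0 mod 2 = 0
  c[5] = d·G[:,5] = (10100000111100111111010010)·(00100000000000000000000000) mod 2 = 0+0+1+0+0+0+0+0+0+0+0+0+0+0+0+0+0+0+0+0+0+0+0+0+0+0 mod 2 = 1
  c[6] = d·G[:,6] = (10100000111100111111010010)·(00010000000000000000000000) mod 2 = 0+0+0+0+0+0+0+0+0+0+0+0+0+0+0+0+0+0+0+0+0+0+0+0+0+0 mod 2 = 0
  c[7] = d·G[:,7] = (10100000111100111111010010)·(00001111111000000011111111) mod 2 = 0+0+0+0+0+0+0+0+1+1+1+0+0+0+0+0+0+0+1+1+0+1+0+0+1+0 mod 2 = 1
  c[8] = d·G[:,8] = (10100000111100111111010010)·(00001000000000000000000000) mod 2 = 0+0+0+0+0+0+0+0+0+0+0+0+0+0+0+0+0+0+0+0+0+0+0+0+0+0 mod 2 = 0
  c[9] = d·G[:,9] = (10100000111100111111010010)·(00000100000000000000000000) mod 2 = 0+0+0+0+0+0+0+0+0+0+0+0+0+0+0+0+0+0+0+0+0+0+0+0+0+0 mod 2 = 0
  c[10] = d·G[:,10] = (10100000111100111111010010)·(00000010000000000000000000) mod 2 = 0+0+0+0+0+0+0+0+0+0+0+0+0+0+0+0+0+0+0+0+0+0+0+0+0+0 mod 2 = 0
  c[11] = d·G[:,11] = (10100000111100111111010010)·(00000001000000000000000000) mod 2 = 0+0+0+0+0+0+0+0+0+0+0+0+0+0+0+0+0+0+0+0+0+0+0+0+0+0 mod 2 = 0
  c[12] = d·G[:,12] = (10100000111100111111010010)·(00000000100000000000000000) mod 2 = 0+0+0+0+0+0+0+0+1+0+0+0+0+0+0+0+0+0+0+0+0+0+0+0+0+0 mod 2 = 1
  c[13] = d·G[:,13] = (10100000111100111111010010)·(00000000010000000000000000) mod 2 = 0+0+0+0+0+0+0+0+0+1+0+0+0+0+0+0+0+0+0+0+0+0+0+0+0+0 mod 2 = 1
  c[14] = d·G[:,14] = (10100000111100111111010010)·(00000000001000000000000000) mod 2 = 0+0+0+0+0+0+0+0+0+0+1+0+0+0+0+0+0+0+0+0+0+0+0+0+0+0 mod 2 = 1
  c[15] = d·G[:,15] = (10100000111100111111010010)·(00000000000111111111111111) mod 2 = 0+0+0+0+0+0+0+0+0+0+0+1+0+0+1+1+1+1+1+1+0+1+0+0+1+0 mod 2 = 1
  c[16] = d·G[:,16] = (10100000111100111111010010)·(00000000000100000000000000) mod 2 = 0+0+0+0+0+0+0+0+0+0+0+1+0+0+0+0+0+0+0+0+0+0+0+0+0+0 mod 2 = 1
  c[17] = d·G[:,17] = (10100000111100111111010010)·(00000000000010000000000000) mod 2 = 0+0+0+0+0+0+0+0+0+0+0+0+0+0+0+0+0+0+0+0+0+0+0+0+0+0 mod 2 = 0
  c[18] = d·G[:,18] = (10100000111100111111010010)·(00000000000001000000000000) mod 2 = 0+0+0+0+0+0+0+0+0+0+0+0+0+0+0+0+0+0+0+0+0+0+0+0+0+0 mod 2 = 0
  c[19] = d·G[:,19] = (10100000111100111111010010)·(00000000000000100000000000) mod 2 = 0+0+0+0+0+0+0+0+0+0+0+0+0+0+1+0+0+0+0+0+0+0+0+0+0+0 mod 2 = 1
  c[20] = d·G[:,20] = (10100000111100111111010010)·(00000000000000010000000000) mod 2 = 0+0+0+0+0+0+0+0+0+0+0+0+0+0+0+1+0+0+0+0+0+0+0+0+0+0 mod 2 = 1
  c[21] = d·G[:,21] = (10100000111100111111010010)·(00000000000000001000000000) mod 2 = 0+0+0+0+0+0+0+0+0+0+0+0+0+0+0+0+1+0+0+0+0+0+0+0+0+0 mod 2 = 1
  c[22] = d·G[:,22] = (10100000111100111111010010)·(00000000000000000100000000) mod 2 = 0+0+0+0+0+0+0+0+0+0+0+0+0+0+0+0+0+1+0+0+0+0+0+0+0+0 mod 2 = 1
  c[23] = d·G[:,23] = (10100000111100111111010010)·(00000000000000000010000000) mod 2 = 0+0+0+0+0+0+0+0+0+0+0+0+0+0+0+0+0+0+1+0+0+0+0+0+0+0 mod 2 = 1
  c[24] = d·G[:,24] = (10100000111100111111010010)·(00000000000000000001000000) mod 2 = 0+0+0+0+0+0+0+0+0+0+0+0+0+0+0+0+0+0+0+1+0+0+0+0+0+0 mod 2 = 1
  c[25] = d·G[:,25] = (10100000111100111111010010)·(00000000000000000000100000) mod 2 = 0+0+0+0+0+0+0+0+0+0+0+0+0+0+0+0+0+0+0+0+0+0+0+0+0+0 mod 2 = 0
  c[26] = d·G[:,26] = (10100000111100111111010010)·(00000000000000000000010000) mod 2 = 0+0+0+0+0+0+0+0+0+0+0+0+0+0+0+0+0+0+0+0+0+1+0+0+0+0 mod 2 = 1
  c[27] = d·G[:,27] = (10100000111100111111010010)·(00000000000000000000001000) mod 2 = 0+0+0+0+0+0+0+0+0+0+0+0+0+0+0+0+0+0+0+0+0+0+0+0+0+0 mod 2 = 0
  c[28] = d·G[:,28] = (10100000111100111111010010)·(00000000000000000000000100) mod 2 = 0+0+0+0+0+0+0+0+0+0+0+0+0+0+0+0+0+0+0+0+0+0+0+0+0+0 mod 2 = 0
  c[29] = d·G[:,29] = (10100000111100111111010010)·(00000000000000000000000010) mod 2 = 0+0+0+0+0+0+0+0+0+0+0+0+0+0+0+0+0+0+0+0+0+0+0+0+1+0 mod 2 = 1
  c[30] = d·G[:,30] = (10100000111100111111010010)·(00000000000000000000000001) mod 2 = 0+0+0+0+0+0+0+0+0+0+0+0+0+0+0+0+0+0+0+0+0+0+0+0+0+0 mod 2 = 0
Codeword = 0011010100001111100111111010010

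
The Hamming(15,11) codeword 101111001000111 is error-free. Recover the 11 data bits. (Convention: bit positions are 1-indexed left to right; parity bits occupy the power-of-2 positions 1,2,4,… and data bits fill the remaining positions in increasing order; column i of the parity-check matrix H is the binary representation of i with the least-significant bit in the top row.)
Parity bits occupy power-of-2 positions; data bits are at positions {3,5,6,7,9,10,11,12,13,14,15} (1-indexed).
Extract: c[3]=1 c[5]=1 c[6]=1 c[7]=0 c[9]=1 c[10]=0 c[11]=0 c[12]=0 c[13]=1 c[14]=1 c[15]=1
Data = 11101000111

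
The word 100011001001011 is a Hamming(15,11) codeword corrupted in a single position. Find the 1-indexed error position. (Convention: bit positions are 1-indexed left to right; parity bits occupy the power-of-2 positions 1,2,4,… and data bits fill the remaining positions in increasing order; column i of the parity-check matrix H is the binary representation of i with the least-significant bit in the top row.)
Syndrome s = H · r^T (mod 2), r = 100011001001011:
  s[0] = (101010101010101)·(100011001001011) mod 2 = 1+0+0+0+1+0+0+0+1+0+0+0+0+0+1 mod 2 = 0
  s[1] = (011001100110011)·(100011001001011) mod 2 = 0+0+0+0+0+1+0+0+0+0+0+0+0+1+1 mod 2 = 1
  s[2] = (000111100001111)·(100011001001011) mod 2 = 0+0+0+0+1+1+0+0+0+0+0+1+0+1+1 mod 2 = 1
  s[3] = (000000011111111)·(100011001001011) mod 2 = 0+0+0+0+0+0+0+0+1+0+0+1+0+1+1 mod 2 = 0
Syndrome = 0110
Column i of H is the binary representation of i, so the syndrome is the binary index of the flipped bit.
Read s = 0110 with s[0] as LSB: 0·2^0 + 1·2^1 + 1·2^2 + 0·2^3 = 6.
Error is at bit position 6.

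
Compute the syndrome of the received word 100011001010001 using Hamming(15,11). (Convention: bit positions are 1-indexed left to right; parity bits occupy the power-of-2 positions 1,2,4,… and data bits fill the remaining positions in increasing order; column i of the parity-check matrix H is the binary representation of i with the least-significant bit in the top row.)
Syndrome s = H · r^T (mod 2), r = 100011001010001:
  s[0] = (101010101010101)·(100011001010001) mod 2 = 1+0+0+0+1+0+0+0+1+0+1+0+0+0+1 mod 2 = 1
  s[1] = (011001100110011)·(100011001010001) mod 2 = 0+0+0+0+0+1+0+0+0+0+1+0+0+0+1 mod 2 = 1
  s[2] = (000111100001111)·(100011001010001) mod 2 = 0+0+0+0+1+1+0+0+0+0+0+0+0+0+1 mod 2 = 1
  s[3] = (000000011111111)·(100011001010001) mod 2 = 0+0+0+0+0+0+0+0+1+0+1+0+0+0+1 mod 2 = 1
Syndrome = 1111
Non-zero syndrome: error at position 15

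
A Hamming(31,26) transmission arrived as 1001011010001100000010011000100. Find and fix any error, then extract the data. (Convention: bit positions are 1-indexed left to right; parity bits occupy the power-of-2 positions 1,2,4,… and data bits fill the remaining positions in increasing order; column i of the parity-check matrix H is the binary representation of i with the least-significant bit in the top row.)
Syndrome s = H · r^T (mod 2), r = 1001011010001100000010011000100:
  s[0] = (1010101010101010101010101010101)·(1001011010001100000010011000100) mod 2 = 1+0+0+0+0+0+1+0+1+0+0+0+1+0+0+0+0+0+0+0+1+0+0+0+1+0+0+0+1+0+0 mod 2 = 1
  s[1] = (0110011001100110011001100110011)·(1001011010001100000010011000100) mod 2 = 0+0+0+0+0+1+1+0+0+0+0+0+0+1+0+0+0+0+0+0+0+0+0+0+0+0+0+0+0+0+0 mod 2 = 1
  s[2] = (0001111000011110000111100001111)·(1001011010001100000010011000100) mod 2 = 0+0+0+1+0+1+1+0+0+0+0+0+1+1+0+0+0+0+0+0+1+0+0+0+0+0+0+0+1+0+0 mod 2 = 1
  s[3] = (0000000111111110000000011111111)·(1001011010001100000010011000100) mod 2 = 0+0+0+0+0+0+0+0+1+0+0+0+1+1+0+0+0+0+0+0+0+0+0+1+1+0+0+0+1+0+0 mod 2 = 0
  s[4] = (0000000000000001111111111111111)·(1001011010001100000010011000100) mod 2 = 0+0+0+0+0+0+0+0+0+0+0+0+0+0+0+0+0+0+0+0+1+0+0+1+1+0+0+0+1+0+0 mod 2 = 0
Syndrome = 11100
Column 7 of H equals this syndrome → error at bit 7 (1-indexed).
Flip bit 7: 1001011010001100000010011000100 → 1001010010001100000010011000100
Extract data bits at positions {3,5,6,7,9,10,11,12,13,14,15,17,18,19,20,21,22,23,24,25,26,27,28,29,30,31}: 00101000110000010011000100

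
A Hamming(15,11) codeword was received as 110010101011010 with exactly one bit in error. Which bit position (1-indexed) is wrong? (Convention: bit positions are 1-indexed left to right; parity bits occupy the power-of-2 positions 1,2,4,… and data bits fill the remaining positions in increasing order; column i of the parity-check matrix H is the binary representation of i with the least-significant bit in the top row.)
Syndrome s = H · r^T (mod 2), r = 110010101011010:
  s[0] = (101010101010101)·(110010101011010) mod 2 = 1+0+0+0+1+0+1+0+1+0+1+0+0+0+0 mod 2 = 1
  s[1] = (011001100110011)·(110010101011010) mod 2 = 0+1+0+0+0+0+1+0+0+0+1+0+0+1+0 mod 2 = 0
  s[2] = (000111100001111)·(110010101011010) mod 2 = 0+0+0+0+1+0+1+0+0+0+0+1+0+1+0 mod 2 = 0
  s[3] = (000000011111111)·(110010101011010) mod 2 = 0+0+0+0+0+0+0+0+1+0+1+1+0+1+0 mod 2 = 0
Syndrome = 1000
Column i of H is the binary representation of i, so the syndrome is the binary index of the flipped bit.
Read s = 1000 with s[0] as LSB: 1·2^0 + 0·2^1 + 0·2^2 + 0·2^3 = 1.
Error is at bit position 1.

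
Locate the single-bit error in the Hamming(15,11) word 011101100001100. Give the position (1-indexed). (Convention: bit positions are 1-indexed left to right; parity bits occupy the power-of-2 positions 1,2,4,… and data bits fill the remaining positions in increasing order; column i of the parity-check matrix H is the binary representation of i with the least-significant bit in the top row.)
Syndrome s = H · r^T (mod 2), r = 011101100001100:
  s[0] = (101010101010101)·(011101100001100) mod 2 = 0+0+1+0+0+0+1+0+0+0+0+0+1+0+0 mod 2 = 1
  s[1] = (011001100110011)·(011101100001100) mod 2 = 0+1+1+0+0+1+1+0+0+0+0+0+0+0+0 mod 2 = 0
  s[2] = (000111100001111)·(011101100001100) mod 2 = 0+0+0+1+0+1+1+0+0+0+0+1+1+0+0 mod 2 = 1
  s[3] = (000000011111111)·(011101100001100) mod 2 = 0+0+0+0+0+0+0+0+0+0+0+1+1+0+0 mod 2 = 0
Syndrome = 1010
Column i of H is the binary representation of i, so the syndrome is the binary index of the flipped bit.
Read s = 1010 with s[0] as LSB: 1·2^0 + 0·2^1 + 1·2^2 + 0·2^3 = 5.
Error is at bit position 5.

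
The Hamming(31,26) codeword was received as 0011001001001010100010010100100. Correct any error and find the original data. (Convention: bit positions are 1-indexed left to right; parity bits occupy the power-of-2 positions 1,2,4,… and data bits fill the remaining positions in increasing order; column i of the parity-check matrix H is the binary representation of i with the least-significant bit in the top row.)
Syndrome s = H · r^T (mod 2), r = 0011001001001010100010010100100:
  s[0] = (1010101010101010101010101010101)·(0011001001001010100010010100100) mod 2 = 0+0+1+0+0+0+1+0+0+0+0+0+1+0+1+0+1+0+0+0+1+0+0+0+0+0+0+0+1+0+0 mod 2 = 1
  s[1] = (0110011001100110011001100110011)·(0011001001001010100010010100100) mod 2 = 0+0+1+0+0+0+1+0+0+1+0+0+0+0+1+0+0+0+0+0+0+0+0+0+0+1+0+0+0+0+0 mod 2 = 1
  s[2] = (0001111000011110000111100001111)·(0011001001001010100010010100100) mod 2 = 0+0+0+1+0+0+1+0+0+0+0+0+1+0+1+0+0+0+0+0+1+0+0+0+0+0+0+0+1+0+0 mod 2 = 0
  s[3] = (0000000111111110000000011111111)·(0011001001001010100010010100100) mod 2 = 0+0+0+0+0+0+0+0+0+1+0+0+1+0+1+0+0+0+0+0+0+0+0+1+0+1+0+0+1+0+0 mod 2 = 0
  s[4] = (0000000000000001111111111111111)·(0011001001001010100010010100100) mod 2 = 0+0+0+0+0+0+0+0+0+0+0+0+0+0+0+0+1+0+0+0+1+0+0+1+0+1+0+0+1+0+0 mod 2 = 1
Syndrome = 11001
Column 19 of H equals this syndrome → error at bit 19 (1-indexed).
Flip bit 19: 0011001001001010100010010100100 → 0011001001001010101010010100100
Extract data bits at positions {3,5,6,7,9,10,11,12,13,14,15,17,18,19,20,21,22,23,24,25,26,27,28,29,30,31}: 10010100101101010010100100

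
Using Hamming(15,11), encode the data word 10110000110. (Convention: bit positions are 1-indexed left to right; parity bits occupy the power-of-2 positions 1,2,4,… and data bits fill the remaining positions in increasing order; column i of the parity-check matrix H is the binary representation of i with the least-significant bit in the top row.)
Codeword c = d · G (mod 2), d = 10110000110:
  c[0] = d·G[:,0] = (10110000110)·(11011010101) mod 2 = 1+0+0+1+0+0+0+0+1+0+0 mod 2 = 1
  c[1] = d·G[:,1] = (10110000110)·(10110110011) mod 2 = 1+0+1+1+0+0+0+0+0+1+0 mod 2 = 0
  c[2] = d·G[:,2] = (10110000110)·(10000000000) mod 2 = 1+0+0+0+0+0+0+0+0+0+0 mod 2 = 1
  c[3] = d·G[:,3] = (10110000110)·(01110001111) mod 2 = 0+0+1+1+0+0+0+0+1+1+0 mod 2 = 0
  c[4] = d·G[:,4] = (10110000110)·(01000000000) mod 2 = 0+0+0+0+0+0+0+0+0+0+0 mod 2 = 0
  c[5] = d·G[:,5] = (10110000110)·(00100000000) mod 2 = 0+0+1+0+0+0+0+0+0+0+0 mod 2 = 1
  c[6] = d·G[:,6] = (10110000110)·(00010000000) mod 2 = 0+0+0+1+0+0+0+0+0+0+0 mod 2 = 1
  c[7] = d·G[:,7] = (10110000110)·(00001111111) mod 2 = 0+0+0+0+0+0+0+0+1+1+0 mod 2 = 0
  c[8] = d·G[:,8] = (10110000110)·(00001000000) mod 2 = 0+0+0+0+0+0+0+0+0+0+0 mod 2 = 0
  c[9] = d·G[:,9] = (10110000110)·(00000100000) mod 2 = 0+0+0+0+0+0+0+0+0+0+0 mod 2 = 0
  c[10] = d·G[:,10] = (10110000110)·(00000010000) mod 2 = 0+0+0+0+0+0+0+0+0+0+0 mod 2 = 0
  c[11] = d·G[:,11] = (10110000110)·(00000001000) mod 2 = 0+0+0+0+0+0+0+0+0+0+0 mod 2 = 0
  c[12] = d·G[:,12] = (10110000110)·(00000000100) mod 2 = 0+0+0+0+0+0+0+0+1+0+0 mod 2 = 1
  c[13] = d·G[:,13] = (10110000110)·(00000000010) mod 2 = 0+0+0+0+0+0+0+0+0+1+0 mod 2 = 1
  c[14] = d·G[:,14] = (10110000110)·(00000000001) mod 2 = 0+0+0+0+0+0+0+0+0+0+0 mod 2 = 0
Codeword = 101001100000110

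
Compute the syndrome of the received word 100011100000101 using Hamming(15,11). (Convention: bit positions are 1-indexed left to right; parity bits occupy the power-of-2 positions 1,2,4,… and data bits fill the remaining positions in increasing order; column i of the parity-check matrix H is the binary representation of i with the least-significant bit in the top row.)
Syndrome s = H · r^T (mod 2), r = 100011100000101:
  s[0] = (101010101010101)·(100011100000101) mod 2 = 1+0+0+0+1+0+1+0+0+0+0+0+1+0+1 mod 2 = 1
  s[1] = (011001100110011)·(100011100000101) mod 2 = 0+0+0+0+0+1+1+0+0+0+0+0+0+0+1 mod 2 = 1
  s[2] = (000111100001111)·(100011100000101) mod 2 = 0+0+0+0+1+1+1+0+0+0+0+0+1+0+1 mod 2 = 1
  s[3] = (000000011111111)·(100011100000101) mod 2 = 0+0+0+0+0+0+0+0+0+0+0+0+1+0+1 mod 2 = 0
Syndrome = 1110
Non-zero syndrome: error at position 7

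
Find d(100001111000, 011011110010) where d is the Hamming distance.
XOR = 111010001010, count of 1s = 6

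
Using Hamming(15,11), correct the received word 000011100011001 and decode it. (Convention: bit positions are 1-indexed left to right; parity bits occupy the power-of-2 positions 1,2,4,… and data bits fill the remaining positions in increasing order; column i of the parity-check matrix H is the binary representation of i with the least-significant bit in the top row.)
Syndrome s = H · r^T (mod 2), r = 000011100011001:
  s[0] = (101010101010101)·(000011100011001) mod 2 = 0+0+0+0+1+0+1+0+0+0+1+0+0+0+1 mod 2 = 0
  s[1] = (011001100110011)·(000011100011001) mod 2 = 0+0+0+0+0+1+1+0+0+0+1+0+0+0+1 mod 2 = 0
  s[2] = (000111100001111)·(000011100011001) mod 2 = 0+0+0+0+1+1+1+0+0+0+0+1+0+0+1 mod 2 = 1
  s[3] = (000000011111111)·(000011100011001) mod 2 = 0+0+0+0+0+0+0+0+0+0+1+1+0+0+1 mod 2 = 1
Syndrome = 0011
Column 12 of H equals this syndrome → error at bit 12 (1-indexed).
Flip bit 12: 000011100011001 → 000011100010001
Extract data bits at positions {3,5,6,7,9,10,11,12,13,14,15}: 01110010001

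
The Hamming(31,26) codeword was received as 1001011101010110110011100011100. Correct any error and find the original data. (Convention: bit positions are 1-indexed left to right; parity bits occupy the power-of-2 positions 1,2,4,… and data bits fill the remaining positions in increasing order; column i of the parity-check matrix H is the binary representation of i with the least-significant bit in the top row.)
Syndrome s = H · r^T (mod 2), r = 1001011101010110110011100011100:
  s[0] = (1010101010101010101010101010101)·(1001011101010110110011100011100) mod 2 = 1+0+0+0+0+0+1+0+0+0+0+0+0+0+1+0+1+0+0+0+1+0+1+0+0+0+1+0+1+0+0 mod 2 = 0
  s[1] = (0110011001100110011001100110011)·(1001011101010110110011100011100) mod 2 = 0+0+0+0+0+1+1+0+0+1+0+0+0+1+1+0+0+1+0+0+0+1+1+0+0+0+1+0+0+0+0 mod 2 = 1
  s[2] = (0001111000011110000111100001111)·(1001011101010110110011100011100) mod 2 = 0+0+0+1+0+1+1+0+0+0+0+1+0+1+1+0+0+0+0+0+1+1+1+0+0+0+0+1+1+0+0 mod 2 = 1
  s[3] = (0000000111111110000000011111111)·(1001011101010110110011100011100) mod 2 = 0+0+0+0+0+0+0+1+0+1+0+1+0+1+1+0+0+0+0+0+0+0+0+0+0+0+1+1+1+0+0 mod 2 = 0
  s[4] = (0000000000000001111111111111111)·(1001011101010110110011100011100) mod 2 = 0+0+0+0+0+0+0+0+0+0+0+0+0+0+0+0+1+1+0+0+1+1+1+0+0+0+1+1+1+0+0 mod 2 = 0
Syndrome = 01100
Column 6 of H equals this syndrome → error at bit 6 (1-indexed).
Flip bit 6: 1001011101010110110011100011100 → 1001001101010110110011100011100
Extract data bits at positions {3,5,6,7,9,10,11,12,13,14,15,17,18,19,20,21,22,23,24,25,26,27,28,29,30,31}: 00010101011110011100011100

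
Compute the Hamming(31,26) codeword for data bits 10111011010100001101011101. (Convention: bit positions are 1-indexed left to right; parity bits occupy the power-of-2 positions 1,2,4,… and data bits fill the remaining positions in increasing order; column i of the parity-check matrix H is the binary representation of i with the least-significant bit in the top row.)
Codeword c = d · G (mod 2), d = 10111011010100001101011101:
  c[0] = d·G[:,0] = (10111011010100001101011101)·(11011010101101010101010101) mod 2 = 1+0+0+1+1+0+1+0+0+0+0+1+0+0+0+0+0+1+0+1+0+1+0+1+0+1 mod 2 = 0
  c[1] = d·G[:,1] = (10111011010100001101011101)·(10110110011011001100110011) mod 2 = 1+0+1+1+0+0+1+0+0+1+0+0+0+0+0+0+1+1+0+0+0+1+0+0+0+1 mod 2 = 1
  c[2] = d·G[:,2] = (10111011010100001101011101)·(10000000000000000000000000) mod 2 = 1+0+0+0+0+0+0+0+0+0+0+0+0+0+0+0+0+0+0+0+0+0+0+0+0+0 mod 2 = 1
  c[3] = d·G[:,3] = (10111011010100001101011101)·(01110001111000111100001111) mod 2 = 0+0+1+1+0+0+0+1+0+1+0+0+0+0+0+0+1+1+0+0+0+0+1+1+0+1 mod 2 = 1
  c[4] = d·G[:,4] = (10111011010100001101011101)·(01000000000000000000000000) mod 2 = 0+0+0+0+0+0+0+0+0+0+0+0+0+0+0+0+0+0+0+0+0+0+0+0+0+0 mod 2 = 0
  c[5] = d·G[:,5] = (10111011010100001101011101)·(00100000000000000000000000) mod 2 = 0+0+1+0+0+0+0+0+0+0+0+0+0+0+0+0+0+0+0+0+0+0+0+0+0+0 mod 2 = 1
  c[6] = d·G[:,6] = (10111011010100001101011101)·(00010000000000000000000000) mod 2 = 0+0+0+1+0+0+0+0+0+0+0+0+0+0+0+0+0+0+0+0+0+0+0+0+0+0 mod 2 = 1
  c[7] = d·G[:,7] = (10111011010100001101011101)·(00001111111000000011111111) mod 2 = 0+0+0+0+1+0+1+1+0+1+0+0+0+0+0+0+0+0+0+1+0+1+1+1+0+1 mod 2 = 1
  c[8] = d·G[:,8] = (10111011010100001101011101)·(00001000000000000000000000) mod 2 = 0+0+0+0+1+0+0+0+0+0+0+0+0+0+0+0+0+0+0+0+0+0+0+0+0+0 mod 2 = 1
  c[9] = d·G[:,9] = (10111011010100001101011101)·(00000100000000000000000000) mod 2 = 0+0+0+0+0+0+0+0+0+0+0+0+0+0+0+0+0+0+0+0+0+0+0+0+0+0 mod 2 = 0
  c[10] = d·G[:,10] = (10111011010100001101011101)·(00000010000000000000000000) mod 2 = 0+0+0+0+0+0+1+0+0+0+0+0+0+0+0+0+0+0+0+0+0+0+0+0+0+0 mod 2 = 1
  c[11] = d·G[:,11] = (10111011010100001101011101)·(00000001000000000000000000) mod 2 = 0+0+0+0+0+0+0+1+0+0+0+0+0+0+0+0+0+0+0+0+0+0+0+0+0+0 mod 2 = 1
  c[12] = d·G[:,12] = (10111011010100001101011101)·(00000000100000000000000000) mod 2 = 0+0+0+0+0+0+0+0+0+0+0+0+0+0+0+0+0+0+0+0+0+0+0+0+0+0 mod 2 = 0
  c[13] = d·G[:,13] = (10111011010100001101011101)·(00000000010000000000000000) mod 2 = 0+0+0+0+0+0+0+0+0+1+0+0+0+0+0+0+0+0+0+0+0+0+0+0+0+0 mod 2 = 1
  c[14] = d·G[:,14] = (10111011010100001101011101)·(00000000001000000000000000) mod 2 = 0+0+0+0+0+0+0+0+0+0+0+0+0+0+0+0+0+0+0+0+0+0+0+0+0+0 mod 2 = 0
  c[15] = d·G[:,15] = (10111011010100001101011101)·(00000000000111111111111111) mod 2 = 0+0+0+0+0+0+0+0+0+0+0+1+0+0+0+0+1+1+0+1+0+1+1+1+0+1 mod 2 = 0
  c[16] = d·G[:,16] = (10111011010100001101011101)·(00000000000100000000000000) mod 2 = 0+0+0+0+0+0+0+0+0+0+0+1+0+0+0+0+0+0+0+0+0+0+0+0+0+0 mod 2 = 1
  c[17] = d·G[:,17] = (10111011010100001101011101)·(00000000000010000000000000) mod 2 = 0+0+0+0+0+0+0+0+0+0+0+0+0+0+0+0+0+0+0+0+0+0+0+0+0+0 mod 2 = 0
  c[18] = d·G[:,18] = (10111011010100001101011101)·(00000000000001000000000000) mod 2 = 0+0+0+0+0+0+0+0+0+0+0+0+0+0+0+0+0+0+0+0+0+0+0+0+0+0 mod 2 = 0
  c[19] = d·G[:,19] = (10111011010100001101011101)·(00000000000000100000000000) mod 2 = 0+0+0+0+0+0+0+0+0+0+0+0+0+0+0+0+0+0+0+0+0+0+0+0+0+0 mod 2 = 0
  c[20] = d·G[:,20] = (10111011010100001101011101)·(00000000000000010000000000) mod 2 = 0+0+0+0+0+0+0+0+0+0+0+0+0+0+0+0+0+0+0+0+0+0+0+0+0+0 mod 2 = 0
  c[21] = d·G[:,21] = (10111011010100001101011101)·(00000000000000001000000000) mod 2 = 0+0+0+0+0+0+0+0+0+0+0+0+0+0+0+0+1+0+0+0+0+0+0+0+0+0 mod 2 = 1
  c[22] = d·G[:,22] = (10111011010100001101011101)·(00000000000000000100000000) mod 2 = 0+0+0+0+0+0+0+0+0+0+0+0+0+0+0+0+0+1+0+0+0+0+0+0+0+0 mod 2 = 1
  c[23] = d·G[:,23] = (10111011010100001101011101)·(00000000000000000010000000) mod 2 = 0+0+0+0+0+0+0+0+0+0+0+0+0+0+0+0+0+0+0+0+0+0+0+0+0+0 mod 2 = 0
  c[24] = d·G[:,24] = (10111011010100001101011101)·(00000000000000000001000000) mod 2 = 0+0+0+0+0+0+0+0+0+0+0+0+0+0+0+0+0+0+0+1+0+0+0+0+0+0 mod 2 = 1
  c[25] = d·G[:,25] = (10111011010100001101011101)·(00000000000000000000100000) mod 2 = 0+0+0+0+0+0+0+0+0+0+0+0+0+0+0+0+0+0+0+0+0+0+0+0+0+0 mod 2 = 0
  c[26] = d·G[:,26] = (10111011010100001101011101)·(00000000000000000000010000) mod 2 = 0+0+0+0+0+0+0+0+0+0+0+0+0+0+0+0+0+0+0+0+0+1+0+0+0+0 mod 2 = 1
  c[27] = d·G[:,27] = (10111011010100001101011101)·(00000000000000000000001000) mod 2 = 0+0+0+0+0+0+0+0+0+0+0+0+0+0+0+0+0+0+0+0+0+0+1+0+0+0 mod 2 = 1
  c[28] = d·G[:,28] = (10111011010100001101011101)·(00000000000000000000000100) mod 2 = 0+0+0+0+0+0+0+0+0+0+0+0+0+0+0+0+0+0+0+0+0+0+0+1+0+0 mod 2 = 1
  c[29] = d·G[:,29] = (10111011010100001101011101)·(00000000000000000000000010) mod 2 = 0+0+0+0+0+0+0+0+0+0+0+0+0+0+0+0+0+0+0+0+0+0+0+0+0+0 mod 2 = 0
  c[30] = d·G[:,30] = (10111011010100001101011101)·(00000000000000000000000001) mod 2 = 0+0+0+0+0+0+0+0+0+0+0+0+0+0+0+0+0+0+0+0+0+0+0+0+0+1 mod 2 = 1
Codeword = 0111011110110100100001101011101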